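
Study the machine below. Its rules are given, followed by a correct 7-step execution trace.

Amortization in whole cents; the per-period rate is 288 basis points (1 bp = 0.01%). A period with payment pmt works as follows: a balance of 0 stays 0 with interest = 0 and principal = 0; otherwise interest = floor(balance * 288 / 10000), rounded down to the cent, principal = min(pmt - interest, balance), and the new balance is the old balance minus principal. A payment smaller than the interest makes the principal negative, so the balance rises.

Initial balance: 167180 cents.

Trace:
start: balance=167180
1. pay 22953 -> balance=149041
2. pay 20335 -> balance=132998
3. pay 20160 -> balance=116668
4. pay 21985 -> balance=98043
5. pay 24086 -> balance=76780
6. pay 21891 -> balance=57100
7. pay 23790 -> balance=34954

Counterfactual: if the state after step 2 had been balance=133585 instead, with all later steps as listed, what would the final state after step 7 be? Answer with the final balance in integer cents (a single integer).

35630

state after step 2 := balance=133585
3. pay 20160 -> balance=117272
4. pay 21985 -> balance=98664
5. pay 24086 -> balance=77419
6. pay 21891 -> balance=57757
7. pay 23790 -> balance=35630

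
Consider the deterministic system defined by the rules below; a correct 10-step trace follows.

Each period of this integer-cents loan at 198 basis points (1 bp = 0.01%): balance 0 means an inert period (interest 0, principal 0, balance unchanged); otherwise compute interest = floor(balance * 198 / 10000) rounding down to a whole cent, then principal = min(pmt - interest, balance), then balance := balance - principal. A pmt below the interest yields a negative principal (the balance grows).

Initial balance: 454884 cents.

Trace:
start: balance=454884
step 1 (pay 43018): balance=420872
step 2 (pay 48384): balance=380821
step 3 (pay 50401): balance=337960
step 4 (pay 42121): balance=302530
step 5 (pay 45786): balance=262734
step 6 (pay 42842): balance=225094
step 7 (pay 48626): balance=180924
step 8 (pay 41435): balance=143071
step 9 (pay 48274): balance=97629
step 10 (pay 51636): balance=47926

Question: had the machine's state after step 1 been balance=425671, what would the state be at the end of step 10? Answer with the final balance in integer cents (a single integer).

53650

state after step 1 := balance=425671
step 2 (pay 48384): balance=385715
step 3 (pay 50401): balance=342951
step 4 (pay 42121): balance=307620
step 5 (pay 45786): balance=267924
step 6 (pay 42842): balance=230386
step 7 (pay 48626): balance=186321
step 8 (pay 41435): balance=148575
step 9 (pay 48274): balance=103242
step 10 (pay 51636): balance=53650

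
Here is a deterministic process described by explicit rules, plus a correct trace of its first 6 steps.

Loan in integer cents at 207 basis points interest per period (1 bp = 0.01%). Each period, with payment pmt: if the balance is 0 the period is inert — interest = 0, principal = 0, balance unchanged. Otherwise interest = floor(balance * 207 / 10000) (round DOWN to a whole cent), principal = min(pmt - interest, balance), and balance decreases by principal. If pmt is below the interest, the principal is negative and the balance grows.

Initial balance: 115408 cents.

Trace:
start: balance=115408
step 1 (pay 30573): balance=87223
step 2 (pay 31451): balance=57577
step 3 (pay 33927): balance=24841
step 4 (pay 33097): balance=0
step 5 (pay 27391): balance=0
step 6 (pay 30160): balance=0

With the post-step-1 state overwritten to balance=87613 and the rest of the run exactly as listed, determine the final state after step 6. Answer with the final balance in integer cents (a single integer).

state after step 1 := balance=87613
step 2 (pay 31451): balance=57975
step 3 (pay 33927): balance=25248
step 4 (pay 33097): balance=0
step 5 (pay 27391): balance=0
step 6 (pay 30160): balance=0

0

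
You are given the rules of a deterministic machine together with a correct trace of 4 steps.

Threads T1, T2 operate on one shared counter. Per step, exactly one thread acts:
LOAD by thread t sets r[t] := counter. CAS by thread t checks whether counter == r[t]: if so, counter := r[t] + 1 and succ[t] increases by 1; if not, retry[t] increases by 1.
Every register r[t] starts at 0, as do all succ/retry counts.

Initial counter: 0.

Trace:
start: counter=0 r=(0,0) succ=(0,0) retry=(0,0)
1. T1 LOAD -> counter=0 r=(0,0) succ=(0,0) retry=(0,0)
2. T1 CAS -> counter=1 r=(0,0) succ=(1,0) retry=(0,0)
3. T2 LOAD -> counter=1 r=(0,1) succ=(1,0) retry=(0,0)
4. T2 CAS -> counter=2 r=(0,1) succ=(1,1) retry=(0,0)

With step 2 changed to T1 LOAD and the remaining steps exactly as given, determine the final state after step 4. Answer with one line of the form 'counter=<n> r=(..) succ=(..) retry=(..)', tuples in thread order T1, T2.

(re-executing from step 2 with the substitution; state before step 2: counter=0 r=(0,0) succ=(0,0) retry=(0,0))
2. T1 LOAD -> counter=0 r=(0,0) succ=(0,0) retry=(0,0)
3. T2 LOAD -> counter=0 r=(0,0) succ=(0,0) retry=(0,0)
4. T2 CAS -> counter=1 r=(0,0) succ=(0,1) retry=(0,0)

counter=1 r=(0,0) succ=(0,1) retry=(0,0)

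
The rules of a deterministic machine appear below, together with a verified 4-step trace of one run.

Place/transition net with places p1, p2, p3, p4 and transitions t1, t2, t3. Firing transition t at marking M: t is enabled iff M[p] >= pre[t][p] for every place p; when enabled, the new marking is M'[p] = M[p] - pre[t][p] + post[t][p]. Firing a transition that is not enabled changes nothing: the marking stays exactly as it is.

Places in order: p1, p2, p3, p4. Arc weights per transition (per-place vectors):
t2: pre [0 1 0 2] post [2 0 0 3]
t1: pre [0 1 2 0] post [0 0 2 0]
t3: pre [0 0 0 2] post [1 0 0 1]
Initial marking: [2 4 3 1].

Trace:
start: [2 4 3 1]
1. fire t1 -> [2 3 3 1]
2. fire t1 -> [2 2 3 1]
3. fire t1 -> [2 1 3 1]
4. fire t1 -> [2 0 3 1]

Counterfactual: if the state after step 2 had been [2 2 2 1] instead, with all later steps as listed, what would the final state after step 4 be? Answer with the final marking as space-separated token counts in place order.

2 0 2 1

state after step 2 := [2 2 2 1]
3. fire t1 -> [2 1 2 1]
4. fire t1 -> [2 0 2 1]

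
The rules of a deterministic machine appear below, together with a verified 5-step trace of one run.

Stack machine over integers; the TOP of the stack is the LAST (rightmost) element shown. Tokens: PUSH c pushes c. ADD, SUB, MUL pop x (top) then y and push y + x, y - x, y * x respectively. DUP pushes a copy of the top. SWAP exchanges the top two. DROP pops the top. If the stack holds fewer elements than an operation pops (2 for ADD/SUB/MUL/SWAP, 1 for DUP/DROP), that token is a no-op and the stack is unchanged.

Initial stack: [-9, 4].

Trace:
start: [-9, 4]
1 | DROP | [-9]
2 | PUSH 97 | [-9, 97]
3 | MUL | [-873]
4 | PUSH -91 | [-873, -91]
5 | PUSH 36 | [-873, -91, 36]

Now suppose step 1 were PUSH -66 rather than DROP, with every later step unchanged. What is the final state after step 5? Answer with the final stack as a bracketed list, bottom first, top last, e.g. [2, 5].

(re-executing from step 1 with the substitution; state before step 1: [-9, 4])
1 | PUSH -66 | [-9, 4, -66]
2 | PUSH 97 | [-9, 4, -66, 97]
3 | MUL | [-9, 4, -6402]
4 | PUSH -91 | [-9, 4, -6402, -91]
5 | PUSH 36 | [-9, 4, -6402, -91, 36]

[-9, 4, -6402, -91, 36]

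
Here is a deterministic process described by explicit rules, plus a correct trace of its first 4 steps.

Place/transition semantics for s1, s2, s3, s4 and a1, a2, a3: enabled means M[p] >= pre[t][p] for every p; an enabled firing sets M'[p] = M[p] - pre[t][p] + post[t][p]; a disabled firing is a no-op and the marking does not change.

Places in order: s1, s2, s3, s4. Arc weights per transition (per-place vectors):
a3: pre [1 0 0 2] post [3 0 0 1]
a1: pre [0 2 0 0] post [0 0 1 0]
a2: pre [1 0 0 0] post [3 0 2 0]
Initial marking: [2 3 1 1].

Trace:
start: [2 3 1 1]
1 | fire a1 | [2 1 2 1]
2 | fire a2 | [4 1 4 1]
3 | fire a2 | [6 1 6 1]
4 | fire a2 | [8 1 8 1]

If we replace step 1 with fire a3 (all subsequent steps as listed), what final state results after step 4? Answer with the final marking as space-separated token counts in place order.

8 3 7 1

(re-executing from step 1 with the substitution; state before step 1: [2 3 1 1])
1 | fire a3 | [2 3 1 1]
2 | fire a2 | [4 3 3 1]
3 | fire a2 | [6 3 5 1]
4 | fire a2 | [8 3 7 1]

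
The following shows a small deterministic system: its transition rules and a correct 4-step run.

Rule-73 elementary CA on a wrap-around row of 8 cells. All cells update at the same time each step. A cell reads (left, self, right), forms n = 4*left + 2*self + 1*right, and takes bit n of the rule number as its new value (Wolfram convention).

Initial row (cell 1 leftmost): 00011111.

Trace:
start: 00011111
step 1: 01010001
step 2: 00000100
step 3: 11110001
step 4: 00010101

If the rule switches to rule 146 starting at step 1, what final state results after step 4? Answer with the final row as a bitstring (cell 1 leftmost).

00010001

(re-executing steps 1..4 under rule 146; state before step 1: 00011111)
step 1: 10101110
step 2: 00000100
step 3: 00001010
step 4: 00010001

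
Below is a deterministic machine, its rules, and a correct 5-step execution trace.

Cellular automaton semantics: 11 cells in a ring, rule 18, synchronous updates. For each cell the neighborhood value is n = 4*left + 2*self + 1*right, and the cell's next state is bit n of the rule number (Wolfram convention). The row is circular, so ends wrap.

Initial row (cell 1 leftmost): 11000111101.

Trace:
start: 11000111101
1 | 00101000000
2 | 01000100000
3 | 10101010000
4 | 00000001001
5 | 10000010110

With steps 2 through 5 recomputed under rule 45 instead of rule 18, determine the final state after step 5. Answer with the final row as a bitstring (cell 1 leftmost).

(re-executing steps 2..5 under rule 45; state before step 2: 00101000000)
2 | 10111011111
3 | 01100110000
4 | 01000100111
5 | 11010100100

11010100100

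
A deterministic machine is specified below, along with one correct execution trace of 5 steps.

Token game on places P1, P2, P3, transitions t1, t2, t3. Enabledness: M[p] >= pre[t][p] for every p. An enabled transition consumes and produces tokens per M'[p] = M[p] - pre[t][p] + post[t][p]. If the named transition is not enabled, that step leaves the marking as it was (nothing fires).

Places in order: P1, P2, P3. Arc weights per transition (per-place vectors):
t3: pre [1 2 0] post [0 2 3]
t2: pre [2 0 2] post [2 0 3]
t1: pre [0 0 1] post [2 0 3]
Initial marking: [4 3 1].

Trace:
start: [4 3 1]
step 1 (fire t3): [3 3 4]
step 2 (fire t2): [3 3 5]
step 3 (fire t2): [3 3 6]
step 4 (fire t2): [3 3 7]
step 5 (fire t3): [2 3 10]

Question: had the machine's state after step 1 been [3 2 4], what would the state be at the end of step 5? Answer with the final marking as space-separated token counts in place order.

state after step 1 := [3 2 4]
step 2 (fire t2): [3 2 5]
step 3 (fire t2): [3 2 6]
step 4 (fire t2): [3 2 7]
step 5 (fire t3): [2 2 10]

2 2 10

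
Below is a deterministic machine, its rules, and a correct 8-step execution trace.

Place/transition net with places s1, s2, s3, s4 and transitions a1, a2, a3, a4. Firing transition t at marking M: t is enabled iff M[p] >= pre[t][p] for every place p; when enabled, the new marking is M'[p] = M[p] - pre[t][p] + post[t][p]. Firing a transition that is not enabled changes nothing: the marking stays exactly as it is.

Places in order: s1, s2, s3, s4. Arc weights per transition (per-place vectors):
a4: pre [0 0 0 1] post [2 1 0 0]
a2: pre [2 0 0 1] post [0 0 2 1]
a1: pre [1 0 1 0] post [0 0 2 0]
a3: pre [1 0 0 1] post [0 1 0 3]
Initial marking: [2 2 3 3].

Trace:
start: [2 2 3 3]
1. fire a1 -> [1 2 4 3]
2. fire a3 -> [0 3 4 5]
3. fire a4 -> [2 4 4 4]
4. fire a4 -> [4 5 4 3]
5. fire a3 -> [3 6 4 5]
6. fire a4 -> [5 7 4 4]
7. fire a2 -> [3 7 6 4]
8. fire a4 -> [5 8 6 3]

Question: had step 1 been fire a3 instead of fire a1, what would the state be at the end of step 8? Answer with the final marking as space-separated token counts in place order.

5 9 5 5

(re-executing from step 1 with the substitution; state before step 1: [2 2 3 3])
1. fire a3 -> [1 3 3 5]
2. fire a3 -> [0 4 3 7]
3. fire a4 -> [2 5 3 6]
4. fire a4 -> [4 6 3 5]
5. fire a3 -> [3 7 3 7]
6. fire a4 -> [5 8 3 6]
7. fire a2 -> [3 8 5 6]
8. fire a4 -> [5 9 5 5]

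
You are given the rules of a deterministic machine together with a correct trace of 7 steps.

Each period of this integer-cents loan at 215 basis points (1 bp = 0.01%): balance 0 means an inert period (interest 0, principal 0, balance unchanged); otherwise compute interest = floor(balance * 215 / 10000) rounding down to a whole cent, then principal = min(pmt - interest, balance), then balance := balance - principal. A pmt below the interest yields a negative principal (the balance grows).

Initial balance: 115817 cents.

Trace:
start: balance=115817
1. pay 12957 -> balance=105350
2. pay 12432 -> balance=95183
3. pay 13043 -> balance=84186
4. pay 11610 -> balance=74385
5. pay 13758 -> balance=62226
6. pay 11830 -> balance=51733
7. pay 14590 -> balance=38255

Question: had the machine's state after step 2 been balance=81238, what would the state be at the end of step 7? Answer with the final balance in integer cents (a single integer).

state after step 2 := balance=81238
3. pay 13043 -> balance=69941
4. pay 11610 -> balance=59834
5. pay 13758 -> balance=47362
6. pay 11830 -> balance=36550
7. pay 14590 -> balance=22745

22745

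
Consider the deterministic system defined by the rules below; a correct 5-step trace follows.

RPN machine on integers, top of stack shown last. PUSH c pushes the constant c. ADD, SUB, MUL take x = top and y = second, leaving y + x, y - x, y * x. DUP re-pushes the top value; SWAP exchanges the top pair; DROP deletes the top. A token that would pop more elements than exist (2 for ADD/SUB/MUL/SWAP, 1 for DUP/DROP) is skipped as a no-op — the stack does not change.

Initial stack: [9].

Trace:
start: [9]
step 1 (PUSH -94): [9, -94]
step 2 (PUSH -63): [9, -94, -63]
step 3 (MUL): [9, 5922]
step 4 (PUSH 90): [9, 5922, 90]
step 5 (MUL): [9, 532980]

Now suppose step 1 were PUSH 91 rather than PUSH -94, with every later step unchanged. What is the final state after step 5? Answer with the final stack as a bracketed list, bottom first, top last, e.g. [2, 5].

[9, -515970]

(re-executing from step 1 with the substitution; state before step 1: [9])
step 1 (PUSH 91): [9, 91]
step 2 (PUSH -63): [9, 91, -63]
step 3 (MUL): [9, -5733]
step 4 (PUSH 90): [9, -5733, 90]
step 5 (MUL): [9, -515970]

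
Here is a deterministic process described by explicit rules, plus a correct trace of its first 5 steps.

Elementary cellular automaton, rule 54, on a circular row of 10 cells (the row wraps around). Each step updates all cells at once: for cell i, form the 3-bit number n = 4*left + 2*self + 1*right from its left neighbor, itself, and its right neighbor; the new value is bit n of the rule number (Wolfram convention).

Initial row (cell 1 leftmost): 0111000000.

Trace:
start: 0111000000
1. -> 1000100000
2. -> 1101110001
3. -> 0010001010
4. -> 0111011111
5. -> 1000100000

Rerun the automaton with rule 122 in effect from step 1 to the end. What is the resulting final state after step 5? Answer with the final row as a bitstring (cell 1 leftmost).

1101100000

(re-executing steps 1..5 under rule 122; state before step 1: 0111000000)
1. -> 1101100000
2. -> 1111110001
3. -> 0000011011
4. -> 1000111111
5. -> 1101100000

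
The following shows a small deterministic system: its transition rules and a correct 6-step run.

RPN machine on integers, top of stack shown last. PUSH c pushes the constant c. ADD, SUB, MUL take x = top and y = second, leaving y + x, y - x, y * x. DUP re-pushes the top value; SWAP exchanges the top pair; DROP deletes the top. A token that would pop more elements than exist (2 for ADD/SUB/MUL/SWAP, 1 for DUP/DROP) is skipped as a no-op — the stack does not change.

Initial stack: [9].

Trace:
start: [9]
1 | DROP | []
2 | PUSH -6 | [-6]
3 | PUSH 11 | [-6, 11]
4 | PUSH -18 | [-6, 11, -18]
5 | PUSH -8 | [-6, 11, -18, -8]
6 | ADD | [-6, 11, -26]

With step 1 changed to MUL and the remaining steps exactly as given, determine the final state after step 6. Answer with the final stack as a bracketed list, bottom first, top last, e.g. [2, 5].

[9, -6, 11, -26]

(re-executing from step 1 with the substitution; state before step 1: [9])
1 | MUL | [9]
2 | PUSH -6 | [9, -6]
3 | PUSH 11 | [9, -6, 11]
4 | PUSH -18 | [9, -6, 11, -18]
5 | PUSH -8 | [9, -6, 11, -18, -8]
6 | ADD | [9, -6, 11, -26]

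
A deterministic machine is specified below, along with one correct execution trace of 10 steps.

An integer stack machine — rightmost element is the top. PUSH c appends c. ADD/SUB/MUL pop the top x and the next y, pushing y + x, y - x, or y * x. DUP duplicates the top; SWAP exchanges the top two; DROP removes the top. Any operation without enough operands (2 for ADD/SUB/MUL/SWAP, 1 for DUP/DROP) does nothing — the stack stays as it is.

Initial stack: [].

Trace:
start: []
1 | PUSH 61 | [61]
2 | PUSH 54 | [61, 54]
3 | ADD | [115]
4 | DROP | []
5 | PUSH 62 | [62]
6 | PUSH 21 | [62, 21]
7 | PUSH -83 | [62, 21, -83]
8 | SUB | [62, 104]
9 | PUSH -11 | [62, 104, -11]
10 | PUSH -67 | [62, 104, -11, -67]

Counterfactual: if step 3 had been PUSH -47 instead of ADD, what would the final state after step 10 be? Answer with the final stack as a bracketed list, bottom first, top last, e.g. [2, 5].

(re-executing from step 3 with the substitution; state before step 3: [61, 54])
3 | PUSH -47 | [61, 54, -47]
4 | DROP | [61, 54]
5 | PUSH 62 | [61, 54, 62]
6 | PUSH 21 | [61, 54, 62, 21]
7 | PUSH -83 | [61, 54, 62, 21, -83]
8 | SUB | [61, 54, 62, 104]
9 | PUSH -11 | [61, 54, 62, 104, -11]
10 | PUSH -67 | [61, 54, 62, 104, -11, -67]

[61, 54, 62, 104, -11, -67]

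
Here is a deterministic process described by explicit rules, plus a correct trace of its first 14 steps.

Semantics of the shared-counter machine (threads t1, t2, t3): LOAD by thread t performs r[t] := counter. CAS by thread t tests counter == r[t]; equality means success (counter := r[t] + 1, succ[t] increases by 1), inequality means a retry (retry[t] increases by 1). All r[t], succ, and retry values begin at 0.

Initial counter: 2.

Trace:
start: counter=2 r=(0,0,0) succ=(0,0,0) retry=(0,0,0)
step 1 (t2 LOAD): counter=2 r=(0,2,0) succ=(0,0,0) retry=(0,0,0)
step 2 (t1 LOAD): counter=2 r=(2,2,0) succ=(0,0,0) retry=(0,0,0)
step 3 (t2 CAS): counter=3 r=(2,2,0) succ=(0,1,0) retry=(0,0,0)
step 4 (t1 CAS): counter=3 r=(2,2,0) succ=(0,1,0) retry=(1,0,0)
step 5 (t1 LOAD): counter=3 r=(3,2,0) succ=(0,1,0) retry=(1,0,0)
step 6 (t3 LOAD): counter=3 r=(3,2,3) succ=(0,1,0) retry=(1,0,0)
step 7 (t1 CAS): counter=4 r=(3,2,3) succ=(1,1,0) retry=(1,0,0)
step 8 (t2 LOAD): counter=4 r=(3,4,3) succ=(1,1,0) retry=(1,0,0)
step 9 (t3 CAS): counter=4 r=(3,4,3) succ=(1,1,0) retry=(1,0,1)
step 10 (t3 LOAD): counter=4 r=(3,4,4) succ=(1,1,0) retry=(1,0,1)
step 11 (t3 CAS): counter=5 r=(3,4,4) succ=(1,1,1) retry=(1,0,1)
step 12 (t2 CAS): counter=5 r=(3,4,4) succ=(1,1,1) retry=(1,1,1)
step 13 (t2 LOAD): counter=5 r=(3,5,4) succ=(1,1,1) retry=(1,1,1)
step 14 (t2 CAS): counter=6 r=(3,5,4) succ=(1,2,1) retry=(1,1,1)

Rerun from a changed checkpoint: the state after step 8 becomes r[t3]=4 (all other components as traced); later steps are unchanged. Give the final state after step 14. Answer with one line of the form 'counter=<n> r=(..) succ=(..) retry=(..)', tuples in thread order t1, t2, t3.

counter=7 r=(3,6,5) succ=(1,2,2) retry=(1,1,0)

state after step 8 := counter=4 r=(3,4,4) succ=(1,1,0) retry=(1,0,0)
step 9 (t3 CAS): counter=5 r=(3,4,4) succ=(1,1,1) retry=(1,0,0)
step 10 (t3 LOAD): counter=5 r=(3,4,5) succ=(1,1,1) retry=(1,0,0)
step 11 (t3 CAS): counter=6 r=(3,4,5) succ=(1,1,2) retry=(1,0,0)
step 12 (t2 CAS): counter=6 r=(3,4,5) succ=(1,1,2) retry=(1,1,0)
step 13 (t2 LOAD): counter=6 r=(3,6,5) succ=(1,1,2) retry=(1,1,0)
step 14 (t2 CAS): counter=7 r=(3,6,5) succ=(1,2,2) retry=(1,1,0)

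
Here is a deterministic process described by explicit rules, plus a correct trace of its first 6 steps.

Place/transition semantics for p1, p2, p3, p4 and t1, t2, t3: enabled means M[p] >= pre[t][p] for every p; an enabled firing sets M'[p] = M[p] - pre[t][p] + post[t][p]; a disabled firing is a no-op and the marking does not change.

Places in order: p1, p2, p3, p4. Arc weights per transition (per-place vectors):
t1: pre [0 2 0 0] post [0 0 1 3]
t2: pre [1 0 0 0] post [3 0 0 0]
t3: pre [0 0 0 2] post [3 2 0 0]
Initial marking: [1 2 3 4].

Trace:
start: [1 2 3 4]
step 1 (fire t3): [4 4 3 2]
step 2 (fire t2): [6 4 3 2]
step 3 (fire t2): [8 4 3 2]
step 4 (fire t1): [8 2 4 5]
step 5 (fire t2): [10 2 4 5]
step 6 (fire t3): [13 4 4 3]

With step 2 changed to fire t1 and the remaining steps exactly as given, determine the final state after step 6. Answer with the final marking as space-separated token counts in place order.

11 2 5 6

(re-executing from step 2 with the substitution; state before step 2: [4 4 3 2])
step 2 (fire t1): [4 2 4 5]
step 3 (fire t2): [6 2 4 5]
step 4 (fire t1): [6 0 5 8]
step 5 (fire t2): [8 0 5 8]
step 6 (fire t3): [11 2 5 6]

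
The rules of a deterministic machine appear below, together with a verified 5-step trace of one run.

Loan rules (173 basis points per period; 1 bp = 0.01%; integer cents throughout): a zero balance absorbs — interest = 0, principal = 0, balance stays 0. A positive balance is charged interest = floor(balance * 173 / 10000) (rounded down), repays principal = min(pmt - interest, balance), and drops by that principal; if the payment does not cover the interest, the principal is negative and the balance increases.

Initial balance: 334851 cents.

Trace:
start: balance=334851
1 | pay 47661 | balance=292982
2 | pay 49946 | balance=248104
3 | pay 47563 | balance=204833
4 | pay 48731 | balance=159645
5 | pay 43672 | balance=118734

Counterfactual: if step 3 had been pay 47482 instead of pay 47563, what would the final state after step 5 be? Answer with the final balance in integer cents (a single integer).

(re-executing from step 3 with the substitution; state before step 3: balance=248104)
3 | pay 47482 | balance=204914
4 | pay 48731 | balance=159728
5 | pay 43672 | balance=118819

118819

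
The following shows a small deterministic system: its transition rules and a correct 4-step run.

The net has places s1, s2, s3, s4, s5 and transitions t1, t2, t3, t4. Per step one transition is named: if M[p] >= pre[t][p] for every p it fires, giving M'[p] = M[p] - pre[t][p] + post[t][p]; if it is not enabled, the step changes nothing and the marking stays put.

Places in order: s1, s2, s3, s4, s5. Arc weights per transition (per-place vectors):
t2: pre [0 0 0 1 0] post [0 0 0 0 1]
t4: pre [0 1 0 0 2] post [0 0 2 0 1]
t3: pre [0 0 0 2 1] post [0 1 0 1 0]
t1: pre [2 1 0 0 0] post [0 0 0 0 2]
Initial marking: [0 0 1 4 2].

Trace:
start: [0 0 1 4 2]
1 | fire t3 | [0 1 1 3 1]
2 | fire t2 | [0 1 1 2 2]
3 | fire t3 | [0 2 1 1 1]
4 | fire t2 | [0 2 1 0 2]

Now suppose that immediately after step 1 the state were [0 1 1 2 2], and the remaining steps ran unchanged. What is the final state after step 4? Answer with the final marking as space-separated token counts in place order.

state after step 1 := [0 1 1 2 2]
2 | fire t2 | [0 1 1 1 3]
3 | fire t3 | [0 1 1 1 3]
4 | fire t2 | [0 1 1 0 4]

0 1 1 0 4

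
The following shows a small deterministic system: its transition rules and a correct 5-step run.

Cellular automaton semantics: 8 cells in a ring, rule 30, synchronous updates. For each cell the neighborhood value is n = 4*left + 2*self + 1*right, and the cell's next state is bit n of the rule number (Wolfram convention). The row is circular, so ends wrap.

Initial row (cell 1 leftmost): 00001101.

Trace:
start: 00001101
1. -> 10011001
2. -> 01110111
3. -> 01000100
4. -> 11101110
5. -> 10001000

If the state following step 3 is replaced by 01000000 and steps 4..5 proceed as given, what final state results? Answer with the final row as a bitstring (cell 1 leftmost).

state after step 3 := 01000000
4. -> 11100000
5. -> 10010001

10010001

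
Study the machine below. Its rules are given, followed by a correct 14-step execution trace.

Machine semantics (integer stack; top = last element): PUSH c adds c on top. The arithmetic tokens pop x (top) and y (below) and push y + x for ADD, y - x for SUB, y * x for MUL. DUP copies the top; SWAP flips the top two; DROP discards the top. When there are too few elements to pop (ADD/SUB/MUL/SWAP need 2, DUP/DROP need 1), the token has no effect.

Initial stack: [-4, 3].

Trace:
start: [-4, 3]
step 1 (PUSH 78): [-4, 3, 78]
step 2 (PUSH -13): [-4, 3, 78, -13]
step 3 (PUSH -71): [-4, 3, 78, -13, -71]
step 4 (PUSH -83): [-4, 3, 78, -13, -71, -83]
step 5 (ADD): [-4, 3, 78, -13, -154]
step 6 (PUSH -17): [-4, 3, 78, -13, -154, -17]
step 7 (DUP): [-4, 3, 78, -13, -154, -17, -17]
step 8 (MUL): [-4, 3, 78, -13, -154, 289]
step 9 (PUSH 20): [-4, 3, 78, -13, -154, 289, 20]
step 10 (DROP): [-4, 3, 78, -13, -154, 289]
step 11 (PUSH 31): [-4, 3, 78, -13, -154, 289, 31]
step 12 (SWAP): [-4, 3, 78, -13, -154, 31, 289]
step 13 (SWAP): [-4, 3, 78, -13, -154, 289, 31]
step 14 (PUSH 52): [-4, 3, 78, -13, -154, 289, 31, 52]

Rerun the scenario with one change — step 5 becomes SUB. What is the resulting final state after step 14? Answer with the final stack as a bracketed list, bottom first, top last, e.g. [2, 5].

(re-executing from step 5 with the substitution; state before step 5: [-4, 3, 78, -13, -71, -83])
step 5 (SUB): [-4, 3, 78, -13, 12]
step 6 (PUSH -17): [-4, 3, 78, -13, 12, -17]
step 7 (DUP): [-4, 3, 78, -13, 12, -17, -17]
step 8 (MUL): [-4, 3, 78, -13, 12, 289]
step 9 (PUSH 20): [-4, 3, 78, -13, 12, 289, 20]
step 10 (DROP): [-4, 3, 78, -13, 12, 289]
step 11 (PUSH 31): [-4, 3, 78, -13, 12, 289, 31]
step 12 (SWAP): [-4, 3, 78, -13, 12, 31, 289]
step 13 (SWAP): [-4, 3, 78, -13, 12, 289, 31]
step 14 (PUSH 52): [-4, 3, 78, -13, 12, 289, 31, 52]

[-4, 3, 78, -13, 12, 289, 31, 52]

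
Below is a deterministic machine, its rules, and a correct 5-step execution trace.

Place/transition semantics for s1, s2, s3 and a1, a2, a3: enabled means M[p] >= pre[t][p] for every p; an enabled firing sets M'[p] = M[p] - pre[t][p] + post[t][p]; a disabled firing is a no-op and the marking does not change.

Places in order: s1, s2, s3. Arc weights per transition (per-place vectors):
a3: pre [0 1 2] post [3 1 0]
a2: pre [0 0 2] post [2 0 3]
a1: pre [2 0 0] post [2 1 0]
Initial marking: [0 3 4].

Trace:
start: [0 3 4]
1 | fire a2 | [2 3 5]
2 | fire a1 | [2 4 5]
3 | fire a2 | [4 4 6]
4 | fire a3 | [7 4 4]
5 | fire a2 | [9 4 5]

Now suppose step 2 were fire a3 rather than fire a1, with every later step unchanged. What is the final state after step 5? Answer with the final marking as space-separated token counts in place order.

12 3 3

(re-executing from step 2 with the substitution; state before step 2: [2 3 5])
2 | fire a3 | [5 3 3]
3 | fire a2 | [7 3 4]
4 | fire a3 | [10 3 2]
5 | fire a2 | [12 3 3]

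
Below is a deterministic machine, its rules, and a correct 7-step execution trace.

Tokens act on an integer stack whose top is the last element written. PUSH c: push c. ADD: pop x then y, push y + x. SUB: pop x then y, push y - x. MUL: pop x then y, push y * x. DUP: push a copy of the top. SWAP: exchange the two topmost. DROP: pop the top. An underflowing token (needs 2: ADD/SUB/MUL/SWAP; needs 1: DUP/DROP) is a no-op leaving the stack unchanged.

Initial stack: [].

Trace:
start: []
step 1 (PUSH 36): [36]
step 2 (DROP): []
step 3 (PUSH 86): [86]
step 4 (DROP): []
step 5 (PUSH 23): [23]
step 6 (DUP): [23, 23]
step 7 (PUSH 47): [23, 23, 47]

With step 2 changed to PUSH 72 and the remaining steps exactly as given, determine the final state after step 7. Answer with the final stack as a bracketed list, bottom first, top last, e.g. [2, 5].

[36, 72, 23, 23, 47]

(re-executing from step 2 with the substitution; state before step 2: [36])
step 2 (PUSH 72): [36, 72]
step 3 (PUSH 86): [36, 72, 86]
step 4 (DROP): [36, 72]
step 5 (PUSH 23): [36, 72, 23]
step 6 (DUP): [36, 72, 23, 23]
step 7 (PUSH 47): [36, 72, 23, 23, 47]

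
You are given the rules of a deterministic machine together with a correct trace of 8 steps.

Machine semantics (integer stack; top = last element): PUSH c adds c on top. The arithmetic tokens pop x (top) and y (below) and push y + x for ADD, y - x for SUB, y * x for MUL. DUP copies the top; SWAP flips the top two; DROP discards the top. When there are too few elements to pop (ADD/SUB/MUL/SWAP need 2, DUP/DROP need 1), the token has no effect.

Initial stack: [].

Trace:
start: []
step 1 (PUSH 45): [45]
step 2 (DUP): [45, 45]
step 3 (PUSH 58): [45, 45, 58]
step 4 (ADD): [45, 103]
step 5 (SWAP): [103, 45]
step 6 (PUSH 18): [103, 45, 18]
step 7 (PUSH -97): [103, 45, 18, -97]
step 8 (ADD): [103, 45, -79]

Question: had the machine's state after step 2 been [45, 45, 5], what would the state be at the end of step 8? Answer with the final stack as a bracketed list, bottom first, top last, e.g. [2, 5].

state after step 2 := [45, 45, 5]
step 3 (PUSH 58): [45, 45, 5, 58]
step 4 (ADD): [45, 45, 63]
step 5 (SWAP): [45, 63, 45]
step 6 (PUSH 18): [45, 63, 45, 18]
step 7 (PUSH -97): [45, 63, 45, 18, -97]
step 8 (ADD): [45, 63, 45, -79]

[45, 63, 45, -79]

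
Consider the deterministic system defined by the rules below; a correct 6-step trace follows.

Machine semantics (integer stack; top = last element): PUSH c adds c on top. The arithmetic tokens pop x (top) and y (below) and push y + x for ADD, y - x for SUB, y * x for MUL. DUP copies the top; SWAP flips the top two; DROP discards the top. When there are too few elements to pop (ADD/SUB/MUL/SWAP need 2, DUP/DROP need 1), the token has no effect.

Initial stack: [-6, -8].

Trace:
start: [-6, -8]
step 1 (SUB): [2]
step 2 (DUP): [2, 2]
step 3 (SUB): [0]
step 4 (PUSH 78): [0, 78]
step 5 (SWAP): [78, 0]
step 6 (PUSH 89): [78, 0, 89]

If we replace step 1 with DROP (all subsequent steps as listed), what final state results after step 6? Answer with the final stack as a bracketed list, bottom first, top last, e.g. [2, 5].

[78, 0, 89]

(re-executing from step 1 with the substitution; state before step 1: [-6, -8])
step 1 (DROP): [-6]
step 2 (DUP): [-6, -6]
step 3 (SUB): [0]
step 4 (PUSH 78): [0, 78]
step 5 (SWAP): [78, 0]
step 6 (PUSH 89): [78, 0, 89]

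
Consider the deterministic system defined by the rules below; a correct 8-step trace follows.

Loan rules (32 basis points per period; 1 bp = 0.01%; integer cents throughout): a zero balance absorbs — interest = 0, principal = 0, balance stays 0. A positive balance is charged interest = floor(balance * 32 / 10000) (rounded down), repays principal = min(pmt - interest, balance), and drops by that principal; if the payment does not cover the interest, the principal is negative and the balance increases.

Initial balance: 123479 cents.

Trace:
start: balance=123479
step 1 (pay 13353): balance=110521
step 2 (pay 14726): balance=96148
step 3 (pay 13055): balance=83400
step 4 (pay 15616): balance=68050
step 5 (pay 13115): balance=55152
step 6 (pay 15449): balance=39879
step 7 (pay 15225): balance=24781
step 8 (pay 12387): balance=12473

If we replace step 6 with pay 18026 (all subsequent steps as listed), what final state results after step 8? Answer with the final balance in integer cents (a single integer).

(re-executing from step 6 with the substitution; state before step 6: balance=55152)
step 6 (pay 18026): balance=37302
step 7 (pay 15225): balance=22196
step 8 (pay 12387): balance=9880

9880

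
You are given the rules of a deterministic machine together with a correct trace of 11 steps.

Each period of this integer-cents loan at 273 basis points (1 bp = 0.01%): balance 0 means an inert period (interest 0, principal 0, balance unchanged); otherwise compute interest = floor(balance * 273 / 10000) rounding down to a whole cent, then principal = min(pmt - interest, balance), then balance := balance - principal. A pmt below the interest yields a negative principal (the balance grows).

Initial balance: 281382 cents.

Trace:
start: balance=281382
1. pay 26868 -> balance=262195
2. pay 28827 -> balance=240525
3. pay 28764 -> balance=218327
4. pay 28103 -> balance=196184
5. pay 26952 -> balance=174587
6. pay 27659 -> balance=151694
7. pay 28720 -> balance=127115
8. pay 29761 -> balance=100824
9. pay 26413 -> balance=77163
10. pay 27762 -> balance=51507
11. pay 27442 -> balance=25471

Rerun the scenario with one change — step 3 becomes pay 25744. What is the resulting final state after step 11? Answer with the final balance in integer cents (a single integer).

(re-executing from step 3 with the substitution; state before step 3: balance=240525)
3. pay 25744 -> balance=221347
4. pay 28103 -> balance=199286
5. pay 26952 -> balance=177774
6. pay 27659 -> balance=154968
7. pay 28720 -> balance=130478
8. pay 29761 -> balance=104279
9. pay 26413 -> balance=80712
10. pay 27762 -> balance=55153
11. pay 27442 -> balance=29216

29216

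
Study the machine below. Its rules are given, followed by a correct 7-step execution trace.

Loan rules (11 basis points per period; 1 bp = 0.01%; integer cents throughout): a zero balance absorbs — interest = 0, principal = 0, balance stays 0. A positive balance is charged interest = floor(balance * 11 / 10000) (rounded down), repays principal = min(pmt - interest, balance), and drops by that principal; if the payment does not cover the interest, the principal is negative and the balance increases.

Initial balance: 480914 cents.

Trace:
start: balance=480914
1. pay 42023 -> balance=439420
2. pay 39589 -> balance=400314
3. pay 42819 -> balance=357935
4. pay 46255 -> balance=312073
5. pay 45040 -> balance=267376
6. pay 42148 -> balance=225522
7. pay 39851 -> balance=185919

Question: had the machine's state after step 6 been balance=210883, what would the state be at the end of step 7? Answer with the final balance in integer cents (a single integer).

state after step 6 := balance=210883
7. pay 39851 -> balance=171263

171263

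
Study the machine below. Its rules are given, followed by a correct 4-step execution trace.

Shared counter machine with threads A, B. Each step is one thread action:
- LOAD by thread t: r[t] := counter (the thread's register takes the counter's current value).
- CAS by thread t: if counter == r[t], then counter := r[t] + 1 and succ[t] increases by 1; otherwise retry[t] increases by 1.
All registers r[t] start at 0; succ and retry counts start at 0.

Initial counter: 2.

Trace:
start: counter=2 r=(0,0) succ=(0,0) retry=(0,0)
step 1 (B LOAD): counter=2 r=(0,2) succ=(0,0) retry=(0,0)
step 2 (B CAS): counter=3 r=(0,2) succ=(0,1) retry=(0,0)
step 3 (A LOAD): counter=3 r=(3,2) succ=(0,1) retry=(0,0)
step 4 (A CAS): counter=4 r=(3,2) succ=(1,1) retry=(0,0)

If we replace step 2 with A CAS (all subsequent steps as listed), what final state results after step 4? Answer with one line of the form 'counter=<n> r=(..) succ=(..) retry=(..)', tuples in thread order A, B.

counter=3 r=(2,2) succ=(1,0) retry=(1,0)

(re-executing from step 2 with the substitution; state before step 2: counter=2 r=(0,2) succ=(0,0) retry=(0,0))
step 2 (A CAS): counter=2 r=(0,2) succ=(0,0) retry=(1,0)
step 3 (A LOAD): counter=2 r=(2,2) succ=(0,0) retry=(1,0)
step 4 (A CAS): counter=3 r=(2,2) succ=(1,0) retry=(1,0)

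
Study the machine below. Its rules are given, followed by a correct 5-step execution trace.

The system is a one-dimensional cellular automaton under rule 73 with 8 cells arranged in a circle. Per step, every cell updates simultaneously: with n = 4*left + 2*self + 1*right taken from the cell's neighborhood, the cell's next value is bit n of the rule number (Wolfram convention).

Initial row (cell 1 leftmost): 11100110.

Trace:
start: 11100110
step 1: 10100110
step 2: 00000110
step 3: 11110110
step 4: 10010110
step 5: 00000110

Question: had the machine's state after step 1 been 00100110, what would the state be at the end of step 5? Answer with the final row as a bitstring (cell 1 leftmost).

00110110

state after step 1 := 00100110
step 2: 10000110
step 3: 00110110
step 4: 10110110
step 5: 00110110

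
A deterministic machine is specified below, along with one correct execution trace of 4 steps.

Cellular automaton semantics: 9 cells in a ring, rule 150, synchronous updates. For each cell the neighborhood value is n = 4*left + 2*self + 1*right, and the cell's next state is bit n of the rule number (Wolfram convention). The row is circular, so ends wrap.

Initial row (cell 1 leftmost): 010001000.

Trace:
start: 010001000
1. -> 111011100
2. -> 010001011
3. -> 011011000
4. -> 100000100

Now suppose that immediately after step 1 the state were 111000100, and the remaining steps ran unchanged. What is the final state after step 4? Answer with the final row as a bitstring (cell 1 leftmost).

110111001

state after step 1 := 111000100
2. -> 010101111
3. -> 010100110
4. -> 110111001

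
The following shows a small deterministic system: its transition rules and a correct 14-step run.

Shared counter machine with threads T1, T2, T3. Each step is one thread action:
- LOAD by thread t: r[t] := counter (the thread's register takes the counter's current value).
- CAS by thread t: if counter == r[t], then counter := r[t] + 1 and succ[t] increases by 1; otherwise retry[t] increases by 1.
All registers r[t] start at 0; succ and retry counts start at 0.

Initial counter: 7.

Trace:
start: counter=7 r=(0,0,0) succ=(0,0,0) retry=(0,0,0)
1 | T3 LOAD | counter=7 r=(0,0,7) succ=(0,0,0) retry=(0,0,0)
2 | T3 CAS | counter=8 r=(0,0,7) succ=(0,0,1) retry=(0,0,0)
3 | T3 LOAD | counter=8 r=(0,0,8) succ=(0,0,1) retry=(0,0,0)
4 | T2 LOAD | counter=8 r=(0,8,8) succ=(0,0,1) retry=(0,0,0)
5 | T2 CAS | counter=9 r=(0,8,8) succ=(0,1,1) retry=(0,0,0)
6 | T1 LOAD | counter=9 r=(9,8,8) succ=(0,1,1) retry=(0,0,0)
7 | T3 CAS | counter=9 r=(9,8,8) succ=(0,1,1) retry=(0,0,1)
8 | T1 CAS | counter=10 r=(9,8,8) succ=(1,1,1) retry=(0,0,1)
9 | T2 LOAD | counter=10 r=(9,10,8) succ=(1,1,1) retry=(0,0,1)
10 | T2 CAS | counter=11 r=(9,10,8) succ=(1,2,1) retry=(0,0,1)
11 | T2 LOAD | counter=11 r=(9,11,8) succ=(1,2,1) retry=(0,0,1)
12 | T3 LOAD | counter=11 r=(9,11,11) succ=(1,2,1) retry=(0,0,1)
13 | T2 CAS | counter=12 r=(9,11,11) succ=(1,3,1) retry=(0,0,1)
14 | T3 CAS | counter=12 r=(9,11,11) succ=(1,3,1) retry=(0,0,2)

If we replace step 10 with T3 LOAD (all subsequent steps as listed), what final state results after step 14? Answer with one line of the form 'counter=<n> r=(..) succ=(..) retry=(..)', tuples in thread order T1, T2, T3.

counter=11 r=(9,10,10) succ=(1,2,1) retry=(0,0,2)

(re-executing from step 10 with the substitution; state before step 10: counter=10 r=(9,10,8) succ=(1,1,1) retry=(0,0,1))
10 | T3 LOAD | counter=10 r=(9,10,10) succ=(1,1,1) retry=(0,0,1)
11 | T2 LOAD | counter=10 r=(9,10,10) succ=(1,1,1) retry=(0,0,1)
12 | T3 LOAD | counter=10 r=(9,10,10) succ=(1,1,1) retry=(0,0,1)
13 | T2 CAS | counter=11 r=(9,10,10) succ=(1,2,1) retry=(0,0,1)
14 | T3 CAS | counter=11 r=(9,10,10) succ=(1,2,1) retry=(0,0,2)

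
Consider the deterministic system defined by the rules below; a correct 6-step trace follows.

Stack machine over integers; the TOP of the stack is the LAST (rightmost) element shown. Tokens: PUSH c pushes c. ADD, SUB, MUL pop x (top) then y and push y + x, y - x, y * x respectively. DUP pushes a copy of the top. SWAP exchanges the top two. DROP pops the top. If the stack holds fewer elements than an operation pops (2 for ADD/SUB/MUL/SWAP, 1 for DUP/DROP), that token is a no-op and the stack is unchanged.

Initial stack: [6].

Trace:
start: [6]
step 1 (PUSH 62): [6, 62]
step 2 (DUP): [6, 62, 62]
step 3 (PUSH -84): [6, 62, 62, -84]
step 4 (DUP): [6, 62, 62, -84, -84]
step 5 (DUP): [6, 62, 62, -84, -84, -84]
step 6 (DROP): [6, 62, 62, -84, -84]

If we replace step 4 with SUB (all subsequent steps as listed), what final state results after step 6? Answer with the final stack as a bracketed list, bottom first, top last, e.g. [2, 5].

[6, 62, 146]

(re-executing from step 4 with the substitution; state before step 4: [6, 62, 62, -84])
step 4 (SUB): [6, 62, 146]
step 5 (DUP): [6, 62, 146, 146]
step 6 (DROP): [6, 62, 146]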